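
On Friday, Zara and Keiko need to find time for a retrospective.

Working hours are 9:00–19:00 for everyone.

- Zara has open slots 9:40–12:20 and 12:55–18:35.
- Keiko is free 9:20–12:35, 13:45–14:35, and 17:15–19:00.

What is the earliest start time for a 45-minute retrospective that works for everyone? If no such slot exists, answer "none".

Zara ∩ Keiko: 09:40–12:20, 13:45–14:35, 17:15–18:35.
Windows ≥ 45 min: 09:40–12:20, 13:45–14:35, 17:15–18:35.
Earliest such window starts at 09:40.

09:40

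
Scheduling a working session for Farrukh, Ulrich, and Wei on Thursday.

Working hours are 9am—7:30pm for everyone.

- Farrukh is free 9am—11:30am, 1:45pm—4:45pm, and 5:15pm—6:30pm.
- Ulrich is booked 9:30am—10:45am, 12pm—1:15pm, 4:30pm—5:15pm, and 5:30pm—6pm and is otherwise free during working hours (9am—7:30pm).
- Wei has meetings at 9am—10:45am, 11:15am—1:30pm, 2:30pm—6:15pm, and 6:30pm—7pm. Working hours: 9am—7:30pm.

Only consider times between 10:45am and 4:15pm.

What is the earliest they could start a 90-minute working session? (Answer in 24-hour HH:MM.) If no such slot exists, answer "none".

Ulrich free within 09:00–19:30: 09:00–09:30, 10:45–12:00, 13:15–16:30, 17:15–17:30, 18:00–19:30.
Wei free within 09:00–19:30: 10:45–11:15, 13:30–14:30, 18:15–18:30, 19:00–19:30.
Farrukh ∩ Ulrich: 09:00–09:30, 10:45–11:30, 13:45–16:30, 17:15–17:30, 18:00–18:30.
Farrukh ∩ Ulrich ∩ Wei: 10:45–11:15, 13:45–14:30, 18:15–18:30.
Restricted to 10:45–16:15: 10:45–11:15, 13:45–14:30.
Windows ≥ 90 min: (none).

none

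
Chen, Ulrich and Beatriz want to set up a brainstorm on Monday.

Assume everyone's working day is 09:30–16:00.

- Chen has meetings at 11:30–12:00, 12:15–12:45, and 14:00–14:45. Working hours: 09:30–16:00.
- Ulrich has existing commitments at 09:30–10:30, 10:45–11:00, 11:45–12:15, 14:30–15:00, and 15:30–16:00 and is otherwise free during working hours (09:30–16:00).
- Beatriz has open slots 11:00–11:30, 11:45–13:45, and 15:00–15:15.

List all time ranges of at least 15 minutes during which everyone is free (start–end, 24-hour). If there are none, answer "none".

Chen free within 09:30–16:00: 09:30–11:30, 12:00–12:15, 12:45–14:00, 14:45–16:00.
Ulrich free within 09:30–16:00: 10:30–10:45, 11:00–11:45, 12:15–14:30, 15:00–15:30.
Chen ∩ Ulrich: 10:30–10:45, 11:00–11:30, 12:45–14:00, 15:00–15:30.
Chen ∩ Ulrich ∩ Beatriz: 11:00–11:30, 12:45–13:45, 15:00–15:15.
Windows ≥ 15 min: 11:00–11:30, 12:45–13:45, 15:00–15:15.

11:00–11:30, 12:45–13:45, 15:00–15:15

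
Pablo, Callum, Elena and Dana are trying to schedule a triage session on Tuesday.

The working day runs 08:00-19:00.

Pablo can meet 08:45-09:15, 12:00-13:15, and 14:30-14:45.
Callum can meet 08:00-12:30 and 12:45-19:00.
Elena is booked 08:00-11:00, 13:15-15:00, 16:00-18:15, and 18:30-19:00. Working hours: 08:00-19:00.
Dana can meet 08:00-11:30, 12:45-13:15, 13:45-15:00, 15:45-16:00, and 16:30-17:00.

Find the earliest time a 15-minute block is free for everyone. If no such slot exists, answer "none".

12:45

Elena free within 08:00–19:00: 11:00–13:15, 15:00–16:00, 18:15–18:30.
Pablo ∩ Callum: 08:45–09:15, 12:00–12:30, 12:45–13:15, 14:30–14:45.
Pablo ∩ Callum ∩ Elena: 12:00–12:30, 12:45–13:15.
Pablo ∩ Callum ∩ Elena ∩ Dana: 12:45–13:15.
Windows ≥ 15 min: 12:45–13:15.
Earliest such window starts at 12:45.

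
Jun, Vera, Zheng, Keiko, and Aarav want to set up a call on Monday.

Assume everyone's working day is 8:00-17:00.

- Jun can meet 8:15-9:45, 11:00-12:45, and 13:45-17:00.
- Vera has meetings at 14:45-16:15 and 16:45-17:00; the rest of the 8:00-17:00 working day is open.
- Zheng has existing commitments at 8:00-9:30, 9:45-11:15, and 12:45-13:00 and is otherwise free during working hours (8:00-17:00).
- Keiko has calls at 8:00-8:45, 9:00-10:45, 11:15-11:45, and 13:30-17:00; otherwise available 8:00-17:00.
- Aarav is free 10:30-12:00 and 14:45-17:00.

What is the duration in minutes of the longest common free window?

15 minutes

Vera free within 08:00–17:00: 08:00–14:45, 16:15–16:45.
Zheng free within 08:00–17:00: 09:30–09:45, 11:15–12:45, 13:00–17:00.
Keiko free within 08:00–17:00: 08:45–09:00, 10:45–11:15, 11:45–13:30.
Jun ∩ Vera: 08:15–09:45, 11:00–12:45, 13:45–14:45, 16:15–16:45.
Jun ∩ Vera ∩ Zheng: 09:30–09:45, 11:15–12:45, 13:45–14:45, 16:15–16:45.
Jun ∩ Vera ∩ Zheng ∩ Keiko: 11:45–12:45.
Jun ∩ Vera ∩ Zheng ∩ Keiko ∩ Aarav: 11:45–12:00.
Single common window of 15 minutes.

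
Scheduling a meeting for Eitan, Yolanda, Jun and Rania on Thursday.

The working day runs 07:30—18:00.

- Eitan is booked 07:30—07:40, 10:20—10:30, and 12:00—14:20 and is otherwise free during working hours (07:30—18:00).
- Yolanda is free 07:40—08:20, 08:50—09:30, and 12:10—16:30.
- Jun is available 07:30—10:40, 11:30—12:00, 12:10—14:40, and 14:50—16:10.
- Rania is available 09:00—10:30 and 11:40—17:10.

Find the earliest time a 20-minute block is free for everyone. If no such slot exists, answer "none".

09:00

Eitan free within 07:30–18:00: 07:40–10:20, 10:30–12:00, 14:20–18:00.
Eitan ∩ Yolanda: 07:40–08:20, 08:50–09:30, 14:20–16:30.
Eitan ∩ Yolanda ∩ Jun: 07:40–08:20, 08:50–09:30, 14:20–14:40, 14:50–16:10.
Eitan ∩ Yolanda ∩ Jun ∩ Rania: 09:00–09:30, 14:20–14:40, 14:50–16:10.
Windows ≥ 20 min: 09:00–09:30, 14:20–14:40, 14:50–16:10.
Earliest such window starts at 09:00.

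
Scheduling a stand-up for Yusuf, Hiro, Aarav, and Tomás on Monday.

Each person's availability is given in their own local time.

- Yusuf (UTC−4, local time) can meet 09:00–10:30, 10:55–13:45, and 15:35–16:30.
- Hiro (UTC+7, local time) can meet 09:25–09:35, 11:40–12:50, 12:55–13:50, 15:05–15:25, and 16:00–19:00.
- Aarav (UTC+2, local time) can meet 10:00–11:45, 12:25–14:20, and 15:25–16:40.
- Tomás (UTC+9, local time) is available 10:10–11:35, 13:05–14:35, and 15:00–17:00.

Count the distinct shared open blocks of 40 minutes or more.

0

Yusuf → UTC: 13:00–14:30, 14:55–17:45, 19:35–20:30.
Hiro → UTC: 02:25–02:35, 04:40–05:50, 05:55–06:50, 08:05–08:25, 09:00–12:00.
Aarav → UTC: 08:00–09:45, 10:25–12:20, 13:25–14:40.
Tomás → UTC: 01:10–02:35, 04:05–05:35, 06:00–08:00.
Yusuf ∩ Hiro: (none).
Yusuf ∩ Hiro ∩ Aarav: (none).
Yusuf ∩ Hiro ∩ Aarav ∩ Tomás: (none).
Windows ≥ 40 min: (none).
That's 0 windows.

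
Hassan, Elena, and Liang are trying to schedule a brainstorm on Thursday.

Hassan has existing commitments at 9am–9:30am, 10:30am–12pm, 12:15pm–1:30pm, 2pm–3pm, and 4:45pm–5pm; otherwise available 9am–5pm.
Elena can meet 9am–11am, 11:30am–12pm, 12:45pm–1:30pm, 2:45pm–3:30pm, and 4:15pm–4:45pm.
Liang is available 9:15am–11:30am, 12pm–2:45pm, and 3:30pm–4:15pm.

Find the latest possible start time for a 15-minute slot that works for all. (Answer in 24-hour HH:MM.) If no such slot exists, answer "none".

10:15

Hassan free within 09:00–17:00: 09:30–10:30, 12:00–12:15, 13:30–14:00, 15:00–16:45.
Hassan ∩ Elena: 09:30–10:30, 15:00–15:30, 16:15–16:45.
Hassan ∩ Elena ∩ Liang: 09:30–10:30.
Windows ≥ 15 min: 09:30–10:30.
Latest start in the last window 09:30–10:30 is 10:30 − 15 min = 10:15.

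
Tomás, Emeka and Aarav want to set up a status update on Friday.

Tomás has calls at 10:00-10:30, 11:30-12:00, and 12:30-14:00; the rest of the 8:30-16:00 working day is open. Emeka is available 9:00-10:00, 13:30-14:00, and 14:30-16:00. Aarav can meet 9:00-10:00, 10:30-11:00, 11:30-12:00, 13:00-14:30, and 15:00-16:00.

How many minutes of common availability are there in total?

Tomás free within 08:30–16:00: 08:30–10:00, 10:30–11:30, 12:00–12:30, 14:00–16:00.
Tomás ∩ Emeka: 09:00–10:00, 14:30–16:00.
Tomás ∩ Emeka ∩ Aarav: 09:00–10:00, 15:00–16:00.
Total common minutes: 60 + 60 = 120.

120 minutes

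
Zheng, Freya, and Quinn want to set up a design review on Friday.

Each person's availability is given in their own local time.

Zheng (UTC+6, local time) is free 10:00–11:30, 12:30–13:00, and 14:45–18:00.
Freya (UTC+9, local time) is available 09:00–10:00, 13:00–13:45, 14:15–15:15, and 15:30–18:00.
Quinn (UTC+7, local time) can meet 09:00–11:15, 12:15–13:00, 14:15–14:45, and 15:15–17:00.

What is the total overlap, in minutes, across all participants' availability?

Zheng → UTC: 04:00–05:30, 06:30–07:00, 08:45–12:00.
Freya → UTC: 00:00–01:00, 04:00–04:45, 05:15–06:15, 06:30–09:00.
Quinn → UTC: 02:00–04:15, 05:15–06:00, 07:15–07:45, 08:15–10:00.
Zheng ∩ Freya: 04:00–04:45, 05:15–05:30, 06:30–07:00, 08:45–09:00.
Zheng ∩ Freya ∩ Quinn: 04:00–04:15, 05:15–05:30, 08:45–09:00.
Total common minutes: 15 + 15 + 15 = 45.

45 minutes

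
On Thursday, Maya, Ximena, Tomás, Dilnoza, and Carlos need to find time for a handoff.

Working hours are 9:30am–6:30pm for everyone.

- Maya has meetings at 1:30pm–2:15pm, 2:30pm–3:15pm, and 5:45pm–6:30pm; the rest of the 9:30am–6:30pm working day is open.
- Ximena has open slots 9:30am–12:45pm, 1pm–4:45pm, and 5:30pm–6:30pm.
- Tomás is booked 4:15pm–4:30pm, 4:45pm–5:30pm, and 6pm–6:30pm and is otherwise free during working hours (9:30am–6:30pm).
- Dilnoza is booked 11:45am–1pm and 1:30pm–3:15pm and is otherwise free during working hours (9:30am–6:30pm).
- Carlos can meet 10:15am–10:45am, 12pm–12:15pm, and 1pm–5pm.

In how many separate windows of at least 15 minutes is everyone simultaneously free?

Maya free within 09:30–18:30: 09:30–13:30, 14:15–14:30, 15:15–17:45.
Tomás free within 09:30–18:30: 09:30–16:15, 16:30–16:45, 17:30–18:00.
Dilnoza free within 09:30–18:30: 09:30–11:45, 13:00–13:30, 15:15–18:30.
Maya ∩ Ximena: 09:30–12:45, 13:00–13:30, 14:15–14:30, 15:15–16:45, 17:30–17:45.
Maya ∩ Ximena ∩ Tomás: 09:30–12:45, 13:00–13:30, 14:15–14:30, 15:15–16:15, 16:30–16:45, 17:30–17:45.
Maya ∩ Ximena ∩ Tomás ∩ Dilnoza: 09:30–11:45, 13:00–13:30, 15:15–16:15, 16:30–16:45, 17:30–17:45.
Maya ∩ Ximena ∩ Tomás ∩ Dilnoza ∩ Carlos: 10:15–10:45, 13:00–13:30, 15:15–16:15, 16:30–16:45.
Windows ≥ 15 min: 10:15–10:45, 13:00–13:30, 15:15–16:15, 16:30–16:45.
That's 4 windows.

4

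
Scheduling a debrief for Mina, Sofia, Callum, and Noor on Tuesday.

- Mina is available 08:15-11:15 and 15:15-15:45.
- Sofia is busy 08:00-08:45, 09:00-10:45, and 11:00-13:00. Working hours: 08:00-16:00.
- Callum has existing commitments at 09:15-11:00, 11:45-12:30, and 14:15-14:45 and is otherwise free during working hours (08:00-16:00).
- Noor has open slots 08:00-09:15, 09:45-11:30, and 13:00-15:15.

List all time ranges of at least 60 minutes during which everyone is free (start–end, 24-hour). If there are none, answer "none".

Sofia free within 08:00–16:00: 08:45–09:00, 10:45–11:00, 13:00–16:00.
Callum free within 08:00–16:00: 08:00–09:15, 11:00–11:45, 12:30–14:15, 14:45–16:00.
Mina ∩ Sofia: 08:45–09:00, 10:45–11:00, 15:15–15:45.
Mina ∩ Sofia ∩ Callum: 08:45–09:00, 15:15–15:45.
Mina ∩ Sofia ∩ Callum ∩ Noor: 08:45–09:00.
Windows ≥ 60 min: (none).

none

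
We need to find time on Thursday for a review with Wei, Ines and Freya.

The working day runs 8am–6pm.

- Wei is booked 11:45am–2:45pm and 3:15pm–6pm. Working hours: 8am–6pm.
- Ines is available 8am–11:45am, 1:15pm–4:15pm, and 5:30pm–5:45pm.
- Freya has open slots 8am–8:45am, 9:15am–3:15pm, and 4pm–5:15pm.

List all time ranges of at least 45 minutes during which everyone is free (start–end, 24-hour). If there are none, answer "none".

Wei free within 08:00–18:00: 08:00–11:45, 14:45–15:15.
Wei ∩ Ines: 08:00–11:45, 14:45–15:15.
Wei ∩ Ines ∩ Freya: 08:00–08:45, 09:15–11:45, 14:45–15:15.
Windows ≥ 45 min: 08:00–08:45, 09:15–11:45.

08:00–08:45, 09:15–11:45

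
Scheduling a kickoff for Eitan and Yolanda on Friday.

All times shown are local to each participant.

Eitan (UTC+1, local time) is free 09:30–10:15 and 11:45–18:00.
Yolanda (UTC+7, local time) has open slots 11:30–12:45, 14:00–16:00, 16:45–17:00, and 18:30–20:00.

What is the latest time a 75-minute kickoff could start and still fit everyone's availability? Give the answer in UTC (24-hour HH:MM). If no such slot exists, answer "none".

11:45

Eitan → UTC: 08:30–09:15, 10:45–17:00.
Yolanda → UTC: 04:30–05:45, 07:00–09:00, 09:45–10:00, 11:30–13:00.
Eitan ∩ Yolanda: 08:30–09:00, 11:30–13:00.
Windows ≥ 75 min: 11:30–13:00.
Latest start in the last window 11:30–13:00 is 13:00 − 75 min = 11:45.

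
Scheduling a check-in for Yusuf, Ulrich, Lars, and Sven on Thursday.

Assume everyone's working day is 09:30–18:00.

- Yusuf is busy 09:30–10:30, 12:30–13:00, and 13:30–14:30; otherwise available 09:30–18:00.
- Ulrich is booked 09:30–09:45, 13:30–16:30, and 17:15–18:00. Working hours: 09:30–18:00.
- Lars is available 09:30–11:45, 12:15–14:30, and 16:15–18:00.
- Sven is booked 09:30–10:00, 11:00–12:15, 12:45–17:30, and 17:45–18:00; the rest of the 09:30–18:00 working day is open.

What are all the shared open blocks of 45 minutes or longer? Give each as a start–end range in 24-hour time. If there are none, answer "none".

none

Yusuf free within 09:30–18:00: 10:30–12:30, 13:00–13:30, 14:30–18:00.
Ulrich free within 09:30–18:00: 09:45–13:30, 16:30–17:15.
Sven free within 09:30–18:00: 10:00–11:00, 12:15–12:45, 17:30–17:45.
Yusuf ∩ Ulrich: 10:30–12:30, 13:00–13:30, 16:30–17:15.
Yusuf ∩ Ulrich ∩ Lars: 10:30–11:45, 12:15–12:30, 13:00–13:30, 16:30–17:15.
Yusuf ∩ Ulrich ∩ Lars ∩ Sven: 10:30–11:00, 12:15–12:30.
Windows ≥ 45 min: (none).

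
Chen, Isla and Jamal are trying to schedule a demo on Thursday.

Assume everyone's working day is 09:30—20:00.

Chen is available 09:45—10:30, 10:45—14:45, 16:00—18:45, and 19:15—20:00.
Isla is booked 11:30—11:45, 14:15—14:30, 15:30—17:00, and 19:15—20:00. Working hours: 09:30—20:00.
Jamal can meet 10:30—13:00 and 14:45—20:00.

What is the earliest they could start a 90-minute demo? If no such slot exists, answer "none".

Isla free within 09:30–20:00: 09:30–11:30, 11:45–14:15, 14:30–15:30, 17:00–19:15.
Chen ∩ Isla: 09:45–10:30, 10:45–11:30, 11:45–14:15, 14:30–14:45, 17:00–18:45.
Chen ∩ Isla ∩ Jamal: 10:45–11:30, 11:45–13:00, 17:00–18:45.
Windows ≥ 90 min: 17:00–18:45.
Earliest such window starts at 17:00.

17:00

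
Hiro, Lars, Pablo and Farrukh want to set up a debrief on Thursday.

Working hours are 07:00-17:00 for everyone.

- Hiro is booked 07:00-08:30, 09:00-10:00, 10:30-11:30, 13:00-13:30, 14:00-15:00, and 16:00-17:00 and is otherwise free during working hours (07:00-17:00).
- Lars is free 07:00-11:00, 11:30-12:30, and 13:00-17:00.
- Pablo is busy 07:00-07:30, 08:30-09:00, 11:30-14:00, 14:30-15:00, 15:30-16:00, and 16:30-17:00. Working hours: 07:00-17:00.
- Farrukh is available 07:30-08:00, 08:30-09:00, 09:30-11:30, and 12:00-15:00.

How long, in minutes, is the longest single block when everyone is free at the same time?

30 minutes

Hiro free within 07:00–17:00: 08:30–09:00, 10:00–10:30, 11:30–13:00, 13:30–14:00, 15:00–16:00.
Pablo free within 07:00–17:00: 07:30–08:30, 09:00–11:30, 14:00–14:30, 15:00–15:30, 16:00–16:30.
Hiro ∩ Lars: 08:30–09:00, 10:00–10:30, 11:30–12:30, 13:30–14:00, 15:00–16:00.
Hiro ∩ Lars ∩ Pablo: 10:00–10:30, 15:00–15:30.
Hiro ∩ Lars ∩ Pablo ∩ Farrukh: 10:00–10:30.
Single common window of 30 minutes.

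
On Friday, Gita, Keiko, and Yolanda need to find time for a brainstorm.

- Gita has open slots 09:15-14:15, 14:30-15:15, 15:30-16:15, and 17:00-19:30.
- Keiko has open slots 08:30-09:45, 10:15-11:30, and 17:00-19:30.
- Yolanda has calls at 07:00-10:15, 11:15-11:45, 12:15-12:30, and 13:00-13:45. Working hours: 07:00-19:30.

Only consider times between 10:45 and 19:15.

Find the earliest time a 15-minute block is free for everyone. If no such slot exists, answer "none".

Yolanda free within 07:00–19:30: 10:15–11:15, 11:45–12:15, 12:30–13:00, 13:45–19:30.
Gita ∩ Keiko: 09:15–09:45, 10:15–11:30, 17:00–19:30.
Gita ∩ Keiko ∩ Yolanda: 10:15–11:15, 17:00–19:30.
Restricted to 10:45–19:15: 10:45–11:15, 17:00–19:15.
Windows ≥ 15 min: 10:45–11:15, 17:00–19:15.
Earliest such window starts at 10:45.

10:45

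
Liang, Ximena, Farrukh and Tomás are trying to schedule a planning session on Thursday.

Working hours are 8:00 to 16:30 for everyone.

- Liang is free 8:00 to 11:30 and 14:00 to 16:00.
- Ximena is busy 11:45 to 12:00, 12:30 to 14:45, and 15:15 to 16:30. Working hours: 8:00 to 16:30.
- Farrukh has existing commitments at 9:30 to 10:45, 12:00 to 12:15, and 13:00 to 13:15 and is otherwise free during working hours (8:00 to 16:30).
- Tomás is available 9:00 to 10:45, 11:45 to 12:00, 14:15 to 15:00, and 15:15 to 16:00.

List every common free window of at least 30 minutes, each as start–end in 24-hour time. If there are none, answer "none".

Ximena free within 08:00–16:30: 08:00–11:45, 12:00–12:30, 14:45–15:15.
Farrukh free within 08:00–16:30: 08:00–09:30, 10:45–12:00, 12:15–13:00, 13:15–16:30.
Liang ∩ Ximena: 08:00–11:30, 14:45–15:15.
Liang ∩ Ximena ∩ Farrukh: 08:00–09:30, 10:45–11:30, 14:45–15:15.
Liang ∩ Ximena ∩ Farrukh ∩ Tomás: 09:00–09:30, 14:45–15:00.
Windows ≥ 30 min: 09:00–09:30.

09:00–09:30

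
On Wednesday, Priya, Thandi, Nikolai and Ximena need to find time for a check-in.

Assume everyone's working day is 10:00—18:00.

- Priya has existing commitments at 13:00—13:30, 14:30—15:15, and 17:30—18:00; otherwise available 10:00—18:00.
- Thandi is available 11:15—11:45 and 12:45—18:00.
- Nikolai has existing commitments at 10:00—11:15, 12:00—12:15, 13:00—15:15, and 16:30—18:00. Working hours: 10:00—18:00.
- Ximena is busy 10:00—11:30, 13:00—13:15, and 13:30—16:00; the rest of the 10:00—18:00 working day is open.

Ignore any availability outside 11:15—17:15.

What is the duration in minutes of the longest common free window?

Priya free within 10:00–18:00: 10:00–13:00, 13:30–14:30, 15:15–17:30.
Nikolai free within 10:00–18:00: 11:15–12:00, 12:15–13:00, 15:15–16:30.
Ximena free within 10:00–18:00: 11:30–13:00, 13:15–13:30, 16:00–18:00.
Priya ∩ Thandi: 11:15–11:45, 12:45–13:00, 13:30–14:30, 15:15–17:30.
Priya ∩ Thandi ∩ Nikolai: 11:15–11:45, 12:45–13:00, 15:15–16:30.
Priya ∩ Thandi ∩ Nikolai ∩ Ximena: 11:30–11:45, 12:45–13:00, 16:00–16:30.
Restricted to 11:15–17:15: 11:30–11:45, 12:45–13:00, 16:00–16:30.
Common window lengths: 15, 15, 30 min; longest is 30.

30 minutes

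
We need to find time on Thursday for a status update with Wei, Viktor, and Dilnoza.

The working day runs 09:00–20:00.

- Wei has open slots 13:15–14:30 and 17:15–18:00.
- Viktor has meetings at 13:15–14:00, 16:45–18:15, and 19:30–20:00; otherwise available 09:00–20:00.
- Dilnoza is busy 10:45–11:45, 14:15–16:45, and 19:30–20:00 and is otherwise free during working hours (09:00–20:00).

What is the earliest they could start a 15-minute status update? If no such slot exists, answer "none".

Viktor free within 09:00–20:00: 09:00–13:15, 14:00–16:45, 18:15–19:30.
Dilnoza free within 09:00–20:00: 09:00–10:45, 11:45–14:15, 16:45–19:30.
Wei ∩ Viktor: 14:00–14:30.
Wei ∩ Viktor ∩ Dilnoza: 14:00–14:15.
Windows ≥ 15 min: 14:00–14:15.
Earliest such window starts at 14:00.

14:00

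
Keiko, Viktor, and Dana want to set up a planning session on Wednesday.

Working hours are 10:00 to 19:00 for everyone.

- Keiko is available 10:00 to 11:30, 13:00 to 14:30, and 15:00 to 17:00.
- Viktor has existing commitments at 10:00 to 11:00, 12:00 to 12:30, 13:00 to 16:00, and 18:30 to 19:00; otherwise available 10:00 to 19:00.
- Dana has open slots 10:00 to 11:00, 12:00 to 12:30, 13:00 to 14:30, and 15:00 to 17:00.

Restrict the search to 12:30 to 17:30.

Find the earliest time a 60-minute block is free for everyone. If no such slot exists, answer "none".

16:00

Viktor free within 10:00–19:00: 11:00–12:00, 12:30–13:00, 16:00–18:30.
Keiko ∩ Viktor: 11:00–11:30, 16:00–17:00.
Keiko ∩ Viktor ∩ Dana: 16:00–17:00.
Restricted to 12:30–17:30: 16:00–17:00.
Windows ≥ 60 min: 16:00–17:00.
Earliest such window starts at 16:00.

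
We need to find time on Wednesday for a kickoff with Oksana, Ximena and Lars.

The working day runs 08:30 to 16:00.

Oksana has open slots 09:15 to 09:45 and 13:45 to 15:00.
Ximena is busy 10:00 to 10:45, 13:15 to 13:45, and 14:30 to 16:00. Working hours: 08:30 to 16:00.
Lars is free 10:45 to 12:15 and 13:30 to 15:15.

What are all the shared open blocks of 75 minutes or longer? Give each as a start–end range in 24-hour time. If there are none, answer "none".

none

Ximena free within 08:30–16:00: 08:30–10:00, 10:45–13:15, 13:45–14:30.
Oksana ∩ Ximena: 09:15–09:45, 13:45–14:30.
Oksana ∩ Ximena ∩ Lars: 13:45–14:30.
Windows ≥ 75 min: (none).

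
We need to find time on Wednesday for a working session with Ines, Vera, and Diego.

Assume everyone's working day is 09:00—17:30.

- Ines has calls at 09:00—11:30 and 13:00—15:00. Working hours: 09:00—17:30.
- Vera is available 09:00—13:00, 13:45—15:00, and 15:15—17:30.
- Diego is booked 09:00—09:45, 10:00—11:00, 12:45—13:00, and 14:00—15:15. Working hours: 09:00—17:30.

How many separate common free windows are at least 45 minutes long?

Ines free within 09:00–17:30: 11:30–13:00, 15:00–17:30.
Diego free within 09:00–17:30: 09:45–10:00, 11:00–12:45, 13:00–14:00, 15:15–17:30.
Ines ∩ Vera: 11:30–13:00, 15:15–17:30.
Ines ∩ Vera ∩ Diego: 11:30–12:45, 15:15–17:30.
Windows ≥ 45 min: 11:30–12:45, 15:15–17:30.
That's 2 windows.

2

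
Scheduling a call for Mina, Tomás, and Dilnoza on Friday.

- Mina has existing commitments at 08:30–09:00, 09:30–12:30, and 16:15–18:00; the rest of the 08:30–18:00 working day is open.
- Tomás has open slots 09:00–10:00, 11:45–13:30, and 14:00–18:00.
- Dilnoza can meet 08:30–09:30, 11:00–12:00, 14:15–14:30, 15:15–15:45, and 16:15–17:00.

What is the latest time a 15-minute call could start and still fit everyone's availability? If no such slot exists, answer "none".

Mina free within 08:30–18:00: 09:00–09:30, 12:30–16:15.
Mina ∩ Tomás: 09:00–09:30, 12:30–13:30, 14:00–16:15.
Mina ∩ Tomás ∩ Dilnoza: 09:00–09:30, 14:15–14:30, 15:15–15:45.
Windows ≥ 15 min: 09:00–09:30, 14:15–14:30, 15:15–15:45.
Latest start in the last window 15:15–15:45 is 15:45 − 15 min = 15:30.

15:30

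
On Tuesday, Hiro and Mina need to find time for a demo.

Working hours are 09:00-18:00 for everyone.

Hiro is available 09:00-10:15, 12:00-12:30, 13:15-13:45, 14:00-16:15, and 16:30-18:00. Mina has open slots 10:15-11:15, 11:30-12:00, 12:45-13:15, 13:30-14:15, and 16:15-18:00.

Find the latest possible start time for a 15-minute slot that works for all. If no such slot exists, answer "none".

Hiro ∩ Mina: 13:30–13:45, 14:00–14:15, 16:30–18:00.
Windows ≥ 15 min: 13:30–13:45, 14:00–14:15, 16:30–18:00.
Latest start in the last window 16:30–18:00 is 18:00 − 15 min = 17:45.

17:45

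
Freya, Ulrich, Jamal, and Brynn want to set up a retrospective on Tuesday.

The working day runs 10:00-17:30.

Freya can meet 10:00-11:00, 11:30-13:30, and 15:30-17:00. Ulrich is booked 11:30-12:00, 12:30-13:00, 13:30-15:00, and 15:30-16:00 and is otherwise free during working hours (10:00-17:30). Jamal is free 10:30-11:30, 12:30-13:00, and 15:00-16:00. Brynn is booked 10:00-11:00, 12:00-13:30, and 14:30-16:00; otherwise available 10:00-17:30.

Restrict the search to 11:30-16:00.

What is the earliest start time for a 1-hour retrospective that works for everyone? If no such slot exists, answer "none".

none

Ulrich free within 10:00–17:30: 10:00–11:30, 12:00–12:30, 13:00–13:30, 15:00–15:30, 16:00–17:30.
Brynn free within 10:00–17:30: 11:00–12:00, 13:30–14:30, 16:00–17:30.
Freya ∩ Ulrich: 10:00–11:00, 12:00–12:30, 13:00–13:30, 16:00–17:00.
Freya ∩ Ulrich ∩ Jamal: 10:30–11:00.
Freya ∩ Ulrich ∩ Jamal ∩ Brynn: (none).
Restricted to 11:30–16:00: (none).
Windows ≥ 60 min: (none).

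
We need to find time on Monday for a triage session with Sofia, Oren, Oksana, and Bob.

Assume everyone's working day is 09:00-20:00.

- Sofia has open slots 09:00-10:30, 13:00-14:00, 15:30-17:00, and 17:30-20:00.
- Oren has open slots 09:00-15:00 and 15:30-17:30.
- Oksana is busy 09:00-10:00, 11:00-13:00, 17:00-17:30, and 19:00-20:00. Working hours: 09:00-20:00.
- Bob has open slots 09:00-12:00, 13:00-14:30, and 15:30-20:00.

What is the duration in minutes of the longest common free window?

90 minutes

Oksana free within 09:00–20:00: 10:00–11:00, 13:00–17:00, 17:30–19:00.
Sofia ∩ Oren: 09:00–10:30, 13:00–14:00, 15:30–17:00.
Sofia ∩ Oren ∩ Oksana: 10:00–10:30, 13:00–14:00, 15:30–17:00.
Sofia ∩ Oren ∩ Oksana ∩ Bob: 10:00–10:30, 13:00–14:00, 15:30–17:00.
Common window lengths: 30, 60, 90 min; longest is 90.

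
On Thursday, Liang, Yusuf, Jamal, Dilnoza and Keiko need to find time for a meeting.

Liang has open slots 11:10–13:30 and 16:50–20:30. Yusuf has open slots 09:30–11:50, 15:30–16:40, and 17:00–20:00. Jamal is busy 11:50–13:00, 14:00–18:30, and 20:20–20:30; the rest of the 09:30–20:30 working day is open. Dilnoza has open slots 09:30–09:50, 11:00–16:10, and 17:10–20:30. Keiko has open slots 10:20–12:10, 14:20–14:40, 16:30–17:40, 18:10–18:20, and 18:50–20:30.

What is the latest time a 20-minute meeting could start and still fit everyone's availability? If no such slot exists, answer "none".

Jamal free within 09:30–20:30: 09:30–11:50, 13:00–14:00, 18:30–20:20.
Liang ∩ Yusuf: 11:10–11:50, 17:00–20:00.
Liang ∩ Yusuf ∩ Jamal: 11:10–11:50, 18:30–20:00.
Liang ∩ Yusuf ∩ Jamal ∩ Dilnoza: 11:10–11:50, 18:30–20:00.
Liang ∩ Yusuf ∩ Jamal ∩ Dilnoza ∩ Keiko: 11:10–11:50, 18:50–20:00.
Windows ≥ 20 min: 11:10–11:50, 18:50–20:00.
Latest start in the last window 18:50–20:00 is 20:00 − 20 min = 19:40.

19:40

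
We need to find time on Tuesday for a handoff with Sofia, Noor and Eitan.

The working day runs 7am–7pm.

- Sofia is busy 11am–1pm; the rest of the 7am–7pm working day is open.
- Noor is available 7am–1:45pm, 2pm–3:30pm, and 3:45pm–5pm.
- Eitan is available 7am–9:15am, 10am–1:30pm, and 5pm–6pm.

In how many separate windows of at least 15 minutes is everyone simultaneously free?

3

Sofia free within 07:00–19:00: 07:00–11:00, 13:00–19:00.
Sofia ∩ Noor: 07:00–11:00, 13:00–13:45, 14:00–15:30, 15:45–17:00.
Sofia ∩ Noor ∩ Eitan: 07:00–09:15, 10:00–11:00, 13:00–13:30.
Windows ≥ 15 min: 07:00–09:15, 10:00–11:00, 13:00–13:30.
That's 3 windows.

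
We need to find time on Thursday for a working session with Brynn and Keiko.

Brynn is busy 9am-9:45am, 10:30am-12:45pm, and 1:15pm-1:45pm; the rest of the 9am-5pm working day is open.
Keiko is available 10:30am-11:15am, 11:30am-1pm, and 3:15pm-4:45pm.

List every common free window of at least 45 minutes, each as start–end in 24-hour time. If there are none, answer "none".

15:15–16:45

Brynn free within 09:00–17:00: 09:45–10:30, 12:45–13:15, 13:45–17:00.
Brynn ∩ Keiko: 12:45–13:00, 15:15–16:45.
Windows ≥ 45 min: 15:15–16:45.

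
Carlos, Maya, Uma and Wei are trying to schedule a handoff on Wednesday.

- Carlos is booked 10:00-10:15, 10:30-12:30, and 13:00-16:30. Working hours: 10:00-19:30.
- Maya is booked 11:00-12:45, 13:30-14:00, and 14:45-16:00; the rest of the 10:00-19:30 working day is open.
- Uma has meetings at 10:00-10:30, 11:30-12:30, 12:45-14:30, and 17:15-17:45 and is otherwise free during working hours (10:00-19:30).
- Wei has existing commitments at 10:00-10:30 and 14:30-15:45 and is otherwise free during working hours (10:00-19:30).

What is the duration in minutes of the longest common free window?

105 minutes

Carlos free within 10:00–19:30: 10:15–10:30, 12:30–13:00, 16:30–19:30.
Maya free within 10:00–19:30: 10:00–11:00, 12:45–13:30, 14:00–14:45, 16:00–19:30.
Uma free within 10:00–19:30: 10:30–11:30, 12:30–12:45, 14:30–17:15, 17:45–19:30.
Wei free within 10:00–19:30: 10:30–14:30, 15:45–19:30.
Carlos ∩ Maya: 10:15–10:30, 12:45–13:00, 16:30–19:30.
Carlos ∩ Maya ∩ Uma: 16:30–17:15, 17:45–19:30.
Carlos ∩ Maya ∩ Uma ∩ Wei: 16:30–17:15, 17:45–19:30.
Common window lengths: 45, 105 min; longest is 105.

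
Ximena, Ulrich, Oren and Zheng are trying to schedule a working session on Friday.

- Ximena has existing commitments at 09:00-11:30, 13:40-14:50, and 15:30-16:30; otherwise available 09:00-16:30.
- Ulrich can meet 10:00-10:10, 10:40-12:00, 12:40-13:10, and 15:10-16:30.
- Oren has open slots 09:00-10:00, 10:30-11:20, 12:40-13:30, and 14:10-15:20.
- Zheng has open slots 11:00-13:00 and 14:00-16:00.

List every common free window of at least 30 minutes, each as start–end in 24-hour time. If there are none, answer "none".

Ximena free within 09:00–16:30: 11:30–13:40, 14:50–15:30.
Ximena ∩ Ulrich: 11:30–12:00, 12:40–13:10, 15:10–15:30.
Ximena ∩ Ulrich ∩ Oren: 12:40–13:10, 15:10–15:20.
Ximena ∩ Ulrich ∩ Oren ∩ Zheng: 12:40–13:00, 15:10–15:20.
Windows ≥ 30 min: (none).

none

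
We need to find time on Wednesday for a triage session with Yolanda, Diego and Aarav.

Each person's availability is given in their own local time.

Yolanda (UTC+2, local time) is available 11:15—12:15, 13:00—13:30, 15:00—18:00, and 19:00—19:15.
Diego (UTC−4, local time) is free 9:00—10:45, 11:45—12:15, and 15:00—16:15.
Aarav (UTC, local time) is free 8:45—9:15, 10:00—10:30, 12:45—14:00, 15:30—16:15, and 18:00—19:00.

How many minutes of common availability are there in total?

75 minutes

Yolanda → UTC: 09:15–10:15, 11:00–11:30, 13:00–16:00, 17:00–17:15.
Diego → UTC: 13:00–14:45, 15:45–16:15, 19:00–20:15.
Aarav → UTC: 08:45–09:15, 10:00–10:30, 12:45–14:00, 15:30–16:15, 18:00–19:00.
Yolanda ∩ Diego: 13:00–14:45, 15:45–16:00.
Yolanda ∩ Diego ∩ Aarav: 13:00–14:00, 15:45–16:00.
Total common minutes: 60 + 15 = 75.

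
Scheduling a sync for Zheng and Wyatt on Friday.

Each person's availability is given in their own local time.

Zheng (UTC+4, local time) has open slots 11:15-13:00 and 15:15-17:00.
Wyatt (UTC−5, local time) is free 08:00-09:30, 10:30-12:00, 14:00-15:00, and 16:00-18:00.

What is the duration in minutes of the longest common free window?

Zheng → UTC: 07:15–09:00, 11:15–13:00.
Wyatt → UTC: 13:00–14:30, 15:30–17:00, 19:00–20:00, 21:00–23:00.
Zheng ∩ Wyatt: (none).
No common window.

0 minutes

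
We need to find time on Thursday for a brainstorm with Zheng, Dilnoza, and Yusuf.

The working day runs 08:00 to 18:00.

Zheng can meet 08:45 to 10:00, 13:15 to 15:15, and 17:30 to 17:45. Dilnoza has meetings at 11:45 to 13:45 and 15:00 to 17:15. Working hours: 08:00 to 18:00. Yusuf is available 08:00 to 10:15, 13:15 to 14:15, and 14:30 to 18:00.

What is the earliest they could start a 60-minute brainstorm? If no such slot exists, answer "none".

08:45

Dilnoza free within 08:00–18:00: 08:00–11:45, 13:45–15:00, 17:15–18:00.
Zheng ∩ Dilnoza: 08:45–10:00, 13:45–15:00, 17:30–17:45.
Zheng ∩ Dilnoza ∩ Yusuf: 08:45–10:00, 13:45–14:15, 14:30–15:00, 17:30–17:45.
Windows ≥ 60 min: 08:45–10:00.
Earliest such window starts at 08:45.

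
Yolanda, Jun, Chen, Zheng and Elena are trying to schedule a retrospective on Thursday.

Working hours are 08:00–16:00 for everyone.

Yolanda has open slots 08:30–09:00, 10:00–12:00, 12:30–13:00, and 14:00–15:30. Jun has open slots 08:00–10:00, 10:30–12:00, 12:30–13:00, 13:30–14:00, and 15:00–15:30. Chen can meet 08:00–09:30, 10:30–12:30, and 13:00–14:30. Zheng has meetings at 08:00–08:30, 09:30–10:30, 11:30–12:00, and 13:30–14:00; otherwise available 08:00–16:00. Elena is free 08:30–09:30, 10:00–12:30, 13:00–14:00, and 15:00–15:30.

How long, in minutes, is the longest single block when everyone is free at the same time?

60 minutes

Zheng free within 08:00–16:00: 08:30–09:30, 10:30–11:30, 12:00–13:30, 14:00–16:00.
Yolanda ∩ Jun: 08:30–09:00, 10:30–12:00, 12:30–13:00, 15:00–15:30.
Yolanda ∩ Jun ∩ Chen: 08:30–09:00, 10:30–12:00.
Yolanda ∩ Jun ∩ Chen ∩ Zheng: 08:30–09:00, 10:30–11:30.
Yolanda ∩ Jun ∩ Chen ∩ Zheng ∩ Elena: 08:30–09:00, 10:30–11:30.
Common window lengths: 30, 60 min; longest is 60.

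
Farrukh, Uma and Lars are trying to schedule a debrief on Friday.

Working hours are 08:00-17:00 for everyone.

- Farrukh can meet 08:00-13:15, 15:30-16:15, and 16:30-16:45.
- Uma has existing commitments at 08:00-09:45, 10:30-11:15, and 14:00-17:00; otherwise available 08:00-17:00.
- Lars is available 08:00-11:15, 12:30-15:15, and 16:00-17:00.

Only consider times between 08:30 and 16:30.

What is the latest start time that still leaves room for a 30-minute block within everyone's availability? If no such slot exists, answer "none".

12:45

Uma free within 08:00–17:00: 09:45–10:30, 11:15–14:00.
Farrukh ∩ Uma: 09:45–10:30, 11:15–13:15.
Farrukh ∩ Uma ∩ Lars: 09:45–10:30, 12:30–13:15.
Restricted to 08:30–16:30: 09:45–10:30, 12:30–13:15.
Windows ≥ 30 min: 09:45–10:30, 12:30–13:15.
Latest start in the last window 12:30–13:15 is 13:15 − 30 min = 12:45.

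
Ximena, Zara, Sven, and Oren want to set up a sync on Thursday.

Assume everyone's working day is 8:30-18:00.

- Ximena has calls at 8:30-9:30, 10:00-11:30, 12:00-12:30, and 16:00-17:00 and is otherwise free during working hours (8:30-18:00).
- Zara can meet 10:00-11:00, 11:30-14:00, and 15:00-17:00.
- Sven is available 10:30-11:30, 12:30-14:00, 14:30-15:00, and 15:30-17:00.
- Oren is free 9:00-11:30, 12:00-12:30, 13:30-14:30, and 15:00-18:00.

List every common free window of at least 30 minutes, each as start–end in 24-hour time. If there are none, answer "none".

13:30–14:00, 15:30–16:00

Ximena free within 08:30–18:00: 09:30–10:00, 11:30–12:00, 12:30–16:00, 17:00–18:00.
Ximena ∩ Zara: 11:30–12:00, 12:30–14:00, 15:00–16:00.
Ximena ∩ Zara ∩ Sven: 12:30–14:00, 15:30–16:00.
Ximena ∩ Zara ∩ Sven ∩ Oren: 13:30–14:00, 15:30–16:00.
Windows ≥ 30 min: 13:30–14:00, 15:30–16:00.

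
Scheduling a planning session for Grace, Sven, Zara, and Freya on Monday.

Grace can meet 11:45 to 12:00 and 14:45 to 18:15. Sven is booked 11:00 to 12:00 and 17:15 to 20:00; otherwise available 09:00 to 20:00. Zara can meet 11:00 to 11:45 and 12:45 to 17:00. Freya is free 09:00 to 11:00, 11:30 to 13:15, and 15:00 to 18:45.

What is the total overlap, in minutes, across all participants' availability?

120 minutes

Sven free within 09:00–20:00: 09:00–11:00, 12:00–17:15.
Grace ∩ Sven: 14:45–17:15.
Grace ∩ Sven ∩ Zara: 14:45–17:00.
Grace ∩ Sven ∩ Zara ∩ Freya: 15:00–17:00.
Total common minutes: 120.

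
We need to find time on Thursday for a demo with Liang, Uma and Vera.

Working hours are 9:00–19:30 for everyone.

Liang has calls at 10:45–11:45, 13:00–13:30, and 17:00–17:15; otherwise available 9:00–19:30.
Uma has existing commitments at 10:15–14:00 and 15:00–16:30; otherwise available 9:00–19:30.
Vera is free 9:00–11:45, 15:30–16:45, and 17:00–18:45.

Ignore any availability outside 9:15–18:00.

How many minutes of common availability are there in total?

Liang free within 09:00–19:30: 09:00–10:45, 11:45–13:00, 13:30–17:00, 17:15–19:30.
Uma free within 09:00–19:30: 09:00–10:15, 14:00–15:00, 16:30–19:30.
Liang ∩ Uma: 09:00–10:15, 14:00–15:00, 16:30–17:00, 17:15–19:30.
Liang ∩ Uma ∩ Vera: 09:00–10:15, 16:30–16:45, 17:15–18:45.
Restricted to 09:15–18:00: 09:15–10:15, 16:30–16:45, 17:15–18:00.
Total common minutes: 60 + 15 + 45 = 120.

120 minutes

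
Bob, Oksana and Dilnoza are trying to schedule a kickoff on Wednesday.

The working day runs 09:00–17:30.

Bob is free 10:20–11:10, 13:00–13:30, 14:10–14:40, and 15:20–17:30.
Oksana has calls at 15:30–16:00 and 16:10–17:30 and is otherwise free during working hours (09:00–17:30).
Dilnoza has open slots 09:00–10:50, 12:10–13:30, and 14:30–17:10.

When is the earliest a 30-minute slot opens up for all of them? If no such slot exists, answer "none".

Oksana free within 09:00–17:30: 09:00–15:30, 16:00–16:10.
Bob ∩ Oksana: 10:20–11:10, 13:00–13:30, 14:10–14:40, 15:20–15:30, 16:00–16:10.
Bob ∩ Oksana ∩ Dilnoza: 10:20–10:50, 13:00–13:30, 14:30–14:40, 15:20–15:30, 16:00–16:10.
Windows ≥ 30 min: 10:20–10:50, 13:00–13:30.
Earliest such window starts at 10:20.

10:20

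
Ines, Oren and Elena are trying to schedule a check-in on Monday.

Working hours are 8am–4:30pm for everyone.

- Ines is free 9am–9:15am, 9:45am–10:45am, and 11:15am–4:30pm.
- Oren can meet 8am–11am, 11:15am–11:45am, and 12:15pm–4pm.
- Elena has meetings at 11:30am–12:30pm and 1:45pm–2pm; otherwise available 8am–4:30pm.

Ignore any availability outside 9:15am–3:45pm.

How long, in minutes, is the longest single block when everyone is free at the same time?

Elena free within 08:00–16:30: 08:00–11:30, 12:30–13:45, 14:00–16:30.
Ines ∩ Oren: 09:00–09:15, 09:45–10:45, 11:15–11:45, 12:15–16:00.
Ines ∩ Oren ∩ Elena: 09:00–09:15, 09:45–10:45, 11:15–11:30, 12:30–13:45, 14:00–16:00.
Restricted to 09:15–15:45: 09:45–10:45, 11:15–11:30, 12:30–13:45, 14:00–15:45.
Common window lengths: 60, 15, 75, 105 min; longest is 105.

105 minutes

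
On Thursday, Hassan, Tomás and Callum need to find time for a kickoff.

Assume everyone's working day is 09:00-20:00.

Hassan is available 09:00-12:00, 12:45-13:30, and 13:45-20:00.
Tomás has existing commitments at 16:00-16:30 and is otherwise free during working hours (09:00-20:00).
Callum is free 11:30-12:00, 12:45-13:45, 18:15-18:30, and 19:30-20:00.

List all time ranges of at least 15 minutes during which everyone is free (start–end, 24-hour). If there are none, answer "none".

11:30–12:00, 12:45–13:30, 18:15–18:30, 19:30–20:00

Tomás free within 09:00–20:00: 09:00–16:00, 16:30–20:00.
Hassan ∩ Tomás: 09:00–12:00, 12:45–13:30, 13:45–16:00, 16:30–20:00.
Hassan ∩ Tomás ∩ Callum: 11:30–12:00, 12:45–13:30, 18:15–18:30, 19:30–20:00.
Windows ≥ 15 min: 11:30–12:00, 12:45–13:30, 18:15–18:30, 19:30–20:00.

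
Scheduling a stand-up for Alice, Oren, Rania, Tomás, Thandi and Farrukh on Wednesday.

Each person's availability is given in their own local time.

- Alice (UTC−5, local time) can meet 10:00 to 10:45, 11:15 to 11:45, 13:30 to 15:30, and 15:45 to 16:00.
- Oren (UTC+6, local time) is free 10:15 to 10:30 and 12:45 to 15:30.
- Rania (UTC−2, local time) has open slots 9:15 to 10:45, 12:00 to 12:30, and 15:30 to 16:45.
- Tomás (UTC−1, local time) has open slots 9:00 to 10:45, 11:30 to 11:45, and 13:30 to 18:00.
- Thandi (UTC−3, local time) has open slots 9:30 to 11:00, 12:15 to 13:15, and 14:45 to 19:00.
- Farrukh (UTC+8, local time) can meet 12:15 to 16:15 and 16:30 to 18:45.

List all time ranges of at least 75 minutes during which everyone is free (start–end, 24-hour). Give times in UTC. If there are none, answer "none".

none

Alice → UTC: 15:00–15:45, 16:15–16:45, 18:30–20:30, 20:45–21:00.
Oren → UTC: 04:15–04:30, 06:45–09:30.
Rania → UTC: 11:15–12:45, 14:00–14:30, 17:30–18:45.
Tomás → UTC: 10:00–11:45, 12:30–12:45, 14:30–19:00.
Thandi → UTC: 12:30–14:00, 15:15–16:15, 17:45–22:00.
Farrukh → UTC: 04:15–08:15, 08:30–10:45.
Alice ∩ Oren: (none).
Alice ∩ Oren ∩ Rania: (none).
Alice ∩ Oren ∩ Rania ∩ Tomás: (none).
Alice ∩ Oren ∩ Rania ∩ Tomás ∩ Thandi: (none).
Alice ∩ Oren ∩ Rania ∩ Tomás ∩ Thandi ∩ Farrukh: (none).
Windows ≥ 75 min: (none).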